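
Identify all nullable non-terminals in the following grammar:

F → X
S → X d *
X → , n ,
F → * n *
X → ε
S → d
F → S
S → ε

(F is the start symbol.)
A non-terminal is nullable if it can derive ε (the empty string): either it has an ε-production, or it has a production whose right-hand side consists entirely of nullable non-terminals.

ε-productions: X → ε, S → ε
So X, S are immediately nullable.
F → X: every symbol on the right is nullable, so F is nullable too.
Every non-terminal is now nullable.
Nullable = { 'F', 'S', 'X' }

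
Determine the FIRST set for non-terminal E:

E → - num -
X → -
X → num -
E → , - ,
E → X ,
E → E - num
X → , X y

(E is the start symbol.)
{ ',', '-', 'num' }

To compute FIRST(E), examine every production with E on the left-hand side, reading each right-hand side left to right until a non-nullable symbol is reached.

FIRST sets of the other non-terminals involved (by the same procedure, iterated to a fixed point):
  FIRST(X) = { ',', '-', 'num' }

From E → - num -:
  - '-' is a terminal: add '-' and stop
From E → , - ,:
  - ',' is a terminal: add ',' and stop
From E → X ,:
  - X is a non-terminal: add FIRST(X) \ {ε} = { ',', '-', 'num' }
    X is not nullable, so stop
From E → E - num:
  - E is the symbol being defined: contributes nothing new
    E is not nullable, so stop

Collecting: FIRST(E) = { ',', '-', 'num' }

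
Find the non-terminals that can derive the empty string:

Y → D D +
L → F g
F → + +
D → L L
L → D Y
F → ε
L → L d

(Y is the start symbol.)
ε-productions: F → ε
So F is immediately nullable.
No further non-terminal can be added: every production for the remaining non-terminals contains a terminal or a non-nullable non-terminal.
Nullable = { 'F' }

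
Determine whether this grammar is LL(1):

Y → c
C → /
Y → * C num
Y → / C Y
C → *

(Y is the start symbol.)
A grammar is LL(1) if for each non-terminal N with multiple productions, the predict sets of those productions are pairwise disjoint, where PREDICT(N → α) = (FIRST(α) \ {ε}) ∪ (FOLLOW(N) if α ⇒* ε).

For Y:
  PREDICT(Y → c) = { 'c' }
  PREDICT(Y → '*' C num) = { '*' }
  PREDICT(Y → '/' C Y) = { '/' }
For C:
  PREDICT(C → '/') = { '/' }
  PREDICT(C → '*') = { '*' }

All predict sets are disjoint. The grammar IS LL(1).

Answer: Yes, the grammar is LL(1).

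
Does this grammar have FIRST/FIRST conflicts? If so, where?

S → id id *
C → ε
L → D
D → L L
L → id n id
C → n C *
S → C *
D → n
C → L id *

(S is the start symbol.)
A FIRST/FIRST conflict occurs when two productions N → α and N → β for the same non-terminal have FIRST(α) ∩ FIRST(β) ≠ ∅ (with ε ∈ FIRST of a nullable right-hand side, so two nullable alternatives also conflict).

FIRST sets of the non-terminals at (or reachable through a nullable prefix from) the front of some alternative:
  FIRST(C) = { 'id', 'n', ε }
  FIRST(L) = { 'id', 'n' }
  FIRST(D) = { 'id', 'n' }

Productions for S:
  S → id id *: FIRST = { 'id' }
  S → C *: FIRST = { '*', 'id', 'n' }
Productions for C:
  C → ε: FIRST = { ε }
  C → n C *: FIRST = { 'n' }
  C → L id *: FIRST = { 'id', 'n' }
Productions for L:
  L → D: FIRST = { 'id', 'n' }
  L → id n id: FIRST = { 'id' }
Productions for D:
  D → L L: FIRST = { 'id', 'n' }
  D → n: FIRST = { 'n' }

Conflict for S: S → id id * and S → C *
  Overlap: { 'id' }
Conflict for C: C → n C * and C → L id *
  Overlap: { 'n' }
Conflict for L: L → D and L → id n id
  Overlap: { 'id' }
Conflict for D: D → L L and D → n
  Overlap: { 'n' }

Answer: Yes. S → id id '*' / S → C '*' on { 'id' }; C → n C '*' / C → L id '*' on { 'n' }; L → D / L → id n id on { 'id' }; D → L L / D → n on { 'n' }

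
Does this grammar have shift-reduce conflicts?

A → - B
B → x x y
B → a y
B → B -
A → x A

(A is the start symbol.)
Yes — I5: [A → - B .] vs [B → B . -]

Augment with A' → A and build the canonical LR(0) collection (I0 = CLOSURE({[A' → . A]}), then GOTO on every symbol after a dot until no new states appear). It has 12 states:
  I0: { [A → . - B], [A → . x A], [A' → . A] }  — shift
  I1: { [A → - . B], [B → . B -], [B → . a y], [B → . x x y] }  — shift
  I2: { [A' → A .] }  — accept
  I3: { [A → . - B], [A → . x A], [A → x . A] }  — shift
  I4: { [A → x A .] }  — reduce
  I5: { [A → - B .], [B → B . -] }  — shift, reduce
  I6: { [B → a . y] }  — shift
  I7: { [B → x . x y] }  — shift
  I8: { [B → x x . y] }  — shift
  I9: { [B → x x y .] }  — reduce
  I10: { [B → a y .] }  — reduce
  I11: { [B → B - .] }  — reduce

I5 contains reduce item [A → - B .] and shift item [B → B . -] — shift-reduce conflict.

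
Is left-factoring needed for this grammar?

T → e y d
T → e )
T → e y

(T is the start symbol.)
Left-factoring is needed when two productions for the same non-terminal
share a common prefix on the right-hand side.

Productions for T:
  T → e y d
  T → e )
  T → e y

Found common prefix 'e' in productions for T

Answer: Yes, T has productions with common prefix 'e'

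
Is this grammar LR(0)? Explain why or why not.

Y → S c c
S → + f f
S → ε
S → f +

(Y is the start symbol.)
A grammar is LR(0) if no state in the canonical LR(0) collection has:
  - both a shift item (dot before a terminal) and a complete item (shift-reduce conflict), or
  - two or more complete items (reduce-reduce conflict; the accept item [Y' → Y .] counts as a complete item here).

Augment with Y' → Y and build the canonical LR(0) collection (I0 = CLOSURE({[Y' → . Y]}), then GOTO on every symbol after a dot until no new states appear). It has 10 states:
  I0: { [S → . + f f], [S → . f +], [S → .], [Y → . S c c], [Y' → . Y] }  — shift, reduce
  I1: { [S → + . f f] }  — shift
  I2: { [Y → S . c c] }  — shift
  I3: { [Y' → Y .] }  — accept
  I4: { [S → f . +] }  — shift
  I5: { [S → f + .] }  — reduce
  I6: { [Y → S c . c] }  — shift
  I7: { [Y → S c c .] }  — reduce
  I8: { [S → + f . f] }  — shift
  I9: { [S → + f f .] }  — reduce

Conflict in state I0:
  Shift-reduce conflict between [S → .] and [S → . + f f]
So the grammar is NOT LR(0).

Answer: No. Shift-reduce conflict between [S → .] and [S → . + f f]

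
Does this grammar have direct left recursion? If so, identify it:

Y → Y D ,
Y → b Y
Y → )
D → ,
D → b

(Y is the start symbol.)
Y → Y D ,: LEFT RECURSIVE (starts with Y)
Y → b Y: starts with b
Y → ): starts with ')'
D → ,: starts with ','
D → b: starts with b

The grammar has direct left recursion on: Y.

Answer: Yes, Y is left-recursive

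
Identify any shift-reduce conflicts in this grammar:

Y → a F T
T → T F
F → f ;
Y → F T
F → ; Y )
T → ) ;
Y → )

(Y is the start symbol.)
Yes — I10: [Y → a F T .] vs [F → . ; Y )]; I13: [Y → F T .] vs [F → . ; Y )]

Augment with Y' → Y and build the canonical LR(0) collection (I0 = CLOSURE({[Y' → . Y]}), then GOTO on every symbol after a dot until no new states appear). It has 16 states:
  I0: { [F → . ; Y )], [F → . f ;], [Y → . )], [Y → . F T], [Y → . a F T], [Y' → . Y] }  — shift
  I1: { [Y → ) .] }  — reduce
  I2: { [F → . ; Y )], [F → . f ;], [F → ; . Y )], [Y → . )], [Y → . F T], [Y → . a F T] }  — shift
  I3: { [T → . ) ;], [T → . T F], [Y → F . T] }  — shift
  I4: { [Y' → Y .] }  — accept
  I5: { [F → . ; Y )], [F → . f ;], [Y → a . F T] }  — shift
  I6: { [F → f . ;] }  — shift
  I7: { [F → f ; .] }  — reduce
  I8: { [T → . ) ;], [T → . T F], [Y → a F . T] }  — shift
  I9: { [T → ) . ;] }  — shift
  I10: { [F → . ; Y )], [F → . f ;], [T → T . F], [Y → a F T .] }  — shift, reduce
  I11: { [T → T F .] }  — reduce
  I12: { [T → ) ; .] }  — reduce
  I13: { [F → . ; Y )], [F → . f ;], [T → T . F], [Y → F T .] }  — shift, reduce
  I14: { [F → ; Y . )] }  — shift
  I15: { [F → ; Y ) .] }  — reduce

I10 contains reduce item [Y → a F T .] and shift items [F → . ; Y )], [F → . f ;] — shift-reduce conflict.
I13 contains reduce item [Y → F T .] and shift items [F → . ; Y )], [F → . f ;] — shift-reduce conflict.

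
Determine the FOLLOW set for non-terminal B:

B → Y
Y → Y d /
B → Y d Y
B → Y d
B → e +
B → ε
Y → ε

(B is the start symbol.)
B is the start symbol, so $ ∈ FOLLOW(B).
B does not occur on any right-hand side.

Taking the union: FOLLOW(B) = { $ }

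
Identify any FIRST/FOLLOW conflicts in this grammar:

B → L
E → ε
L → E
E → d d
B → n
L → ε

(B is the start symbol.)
A FIRST/FOLLOW conflict occurs when a non-terminal N has a nullable alternative N → β (β ⇒* ε) and another alternative N → α with FIRST(α) ∩ FOLLOW(N) ≠ ∅: on such a lookahead the parser cannot decide between expanding α and letting N vanish via β.

Nullable non-terminals: B, E, L.
FIRST sets used below: FIRST(L) = { 'd', ε }, FIRST(E) = { 'd', ε }

B: nullable alternative(s) B → L; FOLLOW(B) = { $ }
  B → L: FIRST \ {ε} = { 'd' } — this is the only nullable alternative, skip
  B → n: FIRST \ {ε} = { 'n' } — disjoint from FOLLOW(B)

E: nullable alternative(s) E → ε; FOLLOW(E) = { $ }
  E → ε: FIRST \ {ε} = { } — this is the only nullable alternative, skip
  E → d d: FIRST \ {ε} = { 'd' } — disjoint from FOLLOW(E)

L: nullable alternative(s) L → E, L → ε; FOLLOW(L) = { $ }
  L → E: FIRST \ {ε} = { 'd' } — disjoint from FOLLOW(L)
  L → ε: FIRST \ {ε} = { } — disjoint from FOLLOW(L)

No FIRST/FOLLOW conflicts found.

Answer: No FIRST/FOLLOW conflicts.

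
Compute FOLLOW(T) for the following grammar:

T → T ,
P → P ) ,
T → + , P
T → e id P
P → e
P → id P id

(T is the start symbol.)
{ $, ',' }

T is the start symbol, so $ ∈ FOLLOW(T).
In T → T ,: T is followed by ',', add FIRST(',') \ {ε} = { ',' }

Taking the union: FOLLOW(T) = { $, ',' }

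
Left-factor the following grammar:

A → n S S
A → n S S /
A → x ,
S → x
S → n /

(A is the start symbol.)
Left-factoring transforms A → αβ₁ | αβ₂ into A → αA' and A' → β₁ | β₂
(α is the longest common prefix among the alternatives). Repeat until
no nonterminal has two alternatives with a common prefix.

Round 1: A has alternatives sharing prefix 'n S S'. Introduce A': A → n S S A'
  Add: A' → ε
  Add: A' → /

No remaining common prefixes — done.

Resulting grammar:
A → n S S A'
A' → ε
A' → /
A → x ,
S → x
S → n /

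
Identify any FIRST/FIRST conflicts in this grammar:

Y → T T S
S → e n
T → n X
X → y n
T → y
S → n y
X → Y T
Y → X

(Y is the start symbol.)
Yes. Y → T T S / Y → X on { 'n', 'y' }; X → y n / X → Y T on { 'y' }

A FIRST/FIRST conflict occurs when two productions N → α and N → β for the same non-terminal have FIRST(α) ∩ FIRST(β) ≠ ∅ (with ε ∈ FIRST of a nullable right-hand side, so two nullable alternatives also conflict).

FIRST sets of the non-terminals at (or reachable through a nullable prefix from) the front of some alternative:
  FIRST(T) = { 'n', 'y' }
  FIRST(X) = { 'n', 'y' }
  FIRST(Y) = { 'n', 'y' }

Productions for Y:
  Y → T T S: FIRST = { 'n', 'y' }
  Y → X: FIRST = { 'n', 'y' }
Productions for S:
  S → e n: FIRST = { 'e' }
  S → n y: FIRST = { 'n' }
Productions for T:
  T → n X: FIRST = { 'n' }
  T → y: FIRST = { 'y' }
Productions for X:
  X → y n: FIRST = { 'y' }
  X → Y T: FIRST = { 'n', 'y' }

Conflict for Y: Y → T T S and Y → X
  Overlap: { 'n', 'y' }
Conflict for X: X → y n and X → Y T
  Overlap: { 'y' }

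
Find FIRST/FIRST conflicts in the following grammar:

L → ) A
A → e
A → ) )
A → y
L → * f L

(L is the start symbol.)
A FIRST/FIRST conflict occurs when two productions N → α and N → β for the same non-terminal have FIRST(α) ∩ FIRST(β) ≠ ∅ (with ε ∈ FIRST of a nullable right-hand side, so two nullable alternatives also conflict).

Productions for L:
  L → ) A: FIRST = { ')' }
  L → * f L: FIRST = { '*' }
Productions for A:
  A → e: FIRST = { 'e' }
  A → ) ): FIRST = { ')' }
  A → y: FIRST = { 'y' }

All alternatives of each non-terminal have pairwise disjoint FIRST sets.

Answer: No FIRST/FIRST conflicts.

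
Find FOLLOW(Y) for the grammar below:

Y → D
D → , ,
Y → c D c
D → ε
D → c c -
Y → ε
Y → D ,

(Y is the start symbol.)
{ $ }

Y is the start symbol, so $ ∈ FOLLOW(Y).
Y does not occur on any right-hand side.

Taking the union: FOLLOW(Y) = { $ }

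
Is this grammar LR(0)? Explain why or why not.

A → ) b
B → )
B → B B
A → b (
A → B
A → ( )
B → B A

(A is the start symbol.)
Augment with A' → A and build the canonical LR(0) collection (I0 = CLOSURE({[A' → . A]}), then GOTO on every symbol after a dot until no new states appear). It has 11 states:
  I0: { [A → . ( )], [A → . ) b], [A → . B], [A → . b (], [A' → . A], [B → . )], [B → . B A], [B → . B B] }  — shift
  I1: { [A → ( . )] }  — shift
  I2: { [A → ) . b], [B → ) .] }  — shift, reduce
  I3: { [A' → A .] }  — accept
  I4: { [A → . ( )], [A → . ) b], [A → . B], [A → . b (], [A → B .], [B → . )], [B → . B A], [B → . B B], [B → B . A], [B → B . B] }  — shift, reduce
  I5: { [A → b . (] }  — shift
  I6: { [A → b ( .] }  — reduce
  I7: { [B → B A .] }  — reduce
  I8: { [A → . ( )], [A → . ) b], [A → . B], [A → . b (], [A → B .], [B → . )], [B → . B A], [B → . B B], [B → B . A], [B → B . B], [B → B B .] }  — shift, 2 reduces
  I9: { [A → ) b .] }  — reduce
  I10: { [A → ( ) .] }  — reduce

Conflict in state I2:
  Shift-reduce conflict between [B → ) .] and [A → ) . b]
So the grammar is NOT LR(0).

Answer: No. Shift-reduce conflict between [B → ) .] and [A → ) . b]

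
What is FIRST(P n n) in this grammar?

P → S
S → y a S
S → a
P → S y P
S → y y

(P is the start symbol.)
FIRST sets of the non-terminals involved (from the grammar, by fixed-point iteration):
  FIRST(P) = { 'a', 'y' }

To compute FIRST(P n n), process the symbols left to right:
Symbol P is a non-terminal. Add FIRST(P) \ {ε} = { 'a', 'y' }
P is not nullable (ε ∉ FIRST(P)), so stop here.
FIRST(P n n) = { 'a', 'y' }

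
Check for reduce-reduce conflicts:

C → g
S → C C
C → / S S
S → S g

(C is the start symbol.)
A reduce-reduce conflict occurs when an LR(0) state has two complete items [A → α .] and [B → β .] — both call for a reduction, and with no lookahead the parser cannot choose between them.

Augment with C' → C and build the canonical LR(0) collection (I0 = CLOSURE({[C' → . C]}), then GOTO on every symbol after a dot until no new states appear). It has 10 states:
  I0: { [C → . / S S], [C → . g], [C' → . C] }  — shift
  I1: { [C → . / S S], [C → . g], [C → / . S S], [S → . C C], [S → . S g] }  — shift
  I2: { [C' → C .] }  — accept
  I3: { [C → g .] }  — reduce
  I4: { [C → . / S S], [C → . g], [S → C . C] }  — shift
  I5: { [C → . / S S], [C → . g], [C → / S . S], [S → . C C], [S → . S g], [S → S . g] }  — shift
  I6: { [C → / S S .], [S → S . g] }  — shift, reduce
  I7: { [C → g .], [S → S g .] }  — 2 reduces
  I8: { [S → S g .] }  — reduce
  I9: { [S → C C .] }  — reduce

I7 contains complete items [C → g .], [S → S g .] — reduce-reduce conflict.

Answer: Yes — I7: [C → g .] vs [S → S g .]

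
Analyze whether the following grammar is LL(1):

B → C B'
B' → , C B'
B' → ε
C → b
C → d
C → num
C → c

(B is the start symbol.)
Relevant sets:
  FOLLOW(B') = { $ }

For B':
  PREDICT(B' → ',' C B') = { ',' }
  PREDICT(B' → ε) = { $ }
For C:
  PREDICT(C → b) = { 'b' }
  PREDICT(C → d) = { 'd' }
  PREDICT(C → num) = { 'num' }
  PREDICT(C → c) = { 'c' }
B has a single production, so nothing to check there.

All predict sets are disjoint. The grammar IS LL(1).

Answer: Yes, the grammar is LL(1).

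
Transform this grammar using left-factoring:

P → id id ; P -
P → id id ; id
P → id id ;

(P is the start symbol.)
P → id id ; P'
P' → P -
P' → id
P' → ε

Left-factoring transforms A → αβ₁ | αβ₂ into A → αA' and A' → β₁ | β₂
(α is the longest common prefix among the alternatives). Repeat until
no nonterminal has two alternatives with a common prefix.

Round 1: P has alternatives sharing prefix 'id id ;'. Introduce P': P → id id ; P'
  Add: P' → P -
  Add: P' → id
  Add: P' → ε

No remaining common prefixes — done.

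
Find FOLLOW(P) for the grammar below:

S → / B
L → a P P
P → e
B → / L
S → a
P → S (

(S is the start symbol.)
To compute FOLLOW(P), find every occurrence of P on a right-hand side N → α P β: add FIRST(β) \ {ε}, and if β is empty or nullable also add FOLLOW(N). Iterate to a fixed point.

In L → a P P: P is followed by P, add FIRST(P) \ {ε} = { '/', 'a', 'e' }
In L → a P P: P is at the end, add FOLLOW(L)

The FOLLOW sets referred to above (computed the same way, to a fixed point):
  FOLLOW(L) = { $, '(' }

Taking the union: FOLLOW(P) = { $, '(', '/', 'a', 'e' }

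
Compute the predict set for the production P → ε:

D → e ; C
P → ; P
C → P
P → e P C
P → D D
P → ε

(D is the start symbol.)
{ $, ';', 'e' }

PREDICT(P → ε) = (FIRST(RHS) \ {ε}) ∪ (FOLLOW(P) if ε ∈ FIRST(RHS), i.e. RHS ⇒* ε)
The right-hand side is ε (FIRST(ε) = { ε }), so the predict set is FOLLOW(P) = { $, ';', 'e' }
PREDICT(P → ε) = { $, ';', 'e' }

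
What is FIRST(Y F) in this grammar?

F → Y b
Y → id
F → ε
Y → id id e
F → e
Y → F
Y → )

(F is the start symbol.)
{ ')', 'b', 'e', 'id', ε }

FIRST sets of the non-terminals involved (from the grammar, by fixed-point iteration):
  FIRST(Y) = { ')', 'b', 'e', 'id', ε }
  FIRST(F) = { ')', 'b', 'e', 'id', ε }

To compute FIRST(Y F), process the symbols left to right:
Symbol Y is a non-terminal. Add FIRST(Y) \ {ε} = { ')', 'b', 'e', 'id' }
Y is nullable (ε ∈ FIRST(Y)), continue to the next symbol.
Symbol F is a non-terminal. Add FIRST(F) \ {ε} = { ')', 'b', 'e', 'id' }
F is nullable (ε ∈ FIRST(F)), continue to the next symbol.
All symbols are nullable, so ε is in the result.
FIRST(Y F) = { ')', 'b', 'e', 'id', ε }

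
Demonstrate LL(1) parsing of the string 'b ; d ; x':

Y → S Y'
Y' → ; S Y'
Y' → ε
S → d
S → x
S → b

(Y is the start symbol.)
Stack is shown with the top on the left.

Stack     Input        Action
-----------------------------
Y $       b ; d ; x $  output Y → S Y'
S Y' $    b ; d ; x $  output S → b
b Y' $    b ; d ; x $  match 'b'
Y' $      ; d ; x $    output Y' → ; S Y'
; S Y' $  ; d ; x $    match ';'
S Y' $    d ; x $      output S → d
d Y' $    d ; x $      match 'd'
Y' $      ; x $        output Y' → ; S Y'
; S Y' $  ; x $        match ';'
S Y' $    x $          output S → x
x Y' $    x $          match 'x'
Y' $      $            output Y' → ε
$         $            accept

The string is accepted.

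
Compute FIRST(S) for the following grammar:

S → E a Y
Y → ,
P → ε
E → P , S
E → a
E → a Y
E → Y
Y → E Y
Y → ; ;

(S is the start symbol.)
To compute FIRST(S), examine every production with S on the left-hand side, reading each right-hand side left to right until a non-nullable symbol is reached.

FIRST sets of the other non-terminals involved (by the same procedure, iterated to a fixed point):
  FIRST(E) = { ',', ';', 'a' }

From S → E a Y:
  - E is a non-terminal: add FIRST(E) \ {ε} = { ',', ';', 'a' }
    E is not nullable, so stop

Collecting: FIRST(S) = { ',', ';', 'a' }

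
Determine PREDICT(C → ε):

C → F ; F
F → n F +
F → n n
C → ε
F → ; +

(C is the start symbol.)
{ $ }

PREDICT(C → ε) = (FIRST(RHS) \ {ε}) ∪ (FOLLOW(C) if ε ∈ FIRST(RHS), i.e. RHS ⇒* ε)
The right-hand side is ε (FIRST(ε) = { ε }), so the predict set is FOLLOW(C) = { $ }
PREDICT(C → ε) = { $ }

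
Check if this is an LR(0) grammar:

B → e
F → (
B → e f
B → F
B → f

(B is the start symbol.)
No. Shift-reduce conflict between [B → e .] and [B → e . f]

Augment with B' → B and build the canonical LR(0) collection (I0 = CLOSURE({[B' → . B]}), then GOTO on every symbol after a dot until no new states appear). It has 7 states:
  I0: { [B → . F], [B → . e f], [B → . e], [B → . f], [B' → . B], [F → . (] }  — shift
  I1: { [F → ( .] }  — reduce
  I2: { [B' → B .] }  — accept
  I3: { [B → F .] }  — reduce
  I4: { [B → e . f], [B → e .] }  — shift, reduce
  I5: { [B → f .] }  — reduce
  I6: { [B → e f .] }  — reduce

Conflict in state I4:
  Shift-reduce conflict between [B → e .] and [B → e . f]
So the grammar is NOT LR(0).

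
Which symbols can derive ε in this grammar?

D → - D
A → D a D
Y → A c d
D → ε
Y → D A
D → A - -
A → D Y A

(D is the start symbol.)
{ 'D' }

A non-terminal is nullable if it can derive ε (the empty string): either it has an ε-production, or it has a production whose right-hand side consists entirely of nullable non-terminals.

ε-productions: D → ε
So D is immediately nullable.
No further non-terminal can be added: every production for the remaining non-terminals contains a terminal or a non-nullable non-terminal.
Nullable = { 'D' }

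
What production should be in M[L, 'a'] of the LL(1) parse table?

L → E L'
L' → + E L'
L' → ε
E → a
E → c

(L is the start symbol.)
To find M[L, 'a'], we find productions for L where 'a' is in the predict set (PREDICT(N → α) = (FIRST(α) \ {ε}) ∪ (FOLLOW(N) if α ⇒* ε)).

Relevant sets:
  FIRST(E) = { 'a', 'c' }

L → E L': PREDICT = { 'a', 'c' }
  'a' is in predict set, so this production goes in M[L, 'a']

M[L, 'a'] = L → E L'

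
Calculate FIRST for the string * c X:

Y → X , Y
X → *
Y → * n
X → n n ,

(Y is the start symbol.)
{ '*' }

To compute FIRST(* c X), process the symbols left to right:
Symbol * is a terminal. Add '*' and stop.
FIRST(* c X) = { '*' }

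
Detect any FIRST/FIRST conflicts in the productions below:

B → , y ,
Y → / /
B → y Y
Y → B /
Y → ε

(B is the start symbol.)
FIRST sets of the non-terminals at (or reachable through a nullable prefix from) the front of some alternative:
  FIRST(B) = { ',', 'y' }

Productions for B:
  B → , y ,: FIRST = { ',' }
  B → y Y: FIRST = { 'y' }
Productions for Y:
  Y → / /: FIRST = { '/' }
  Y → B /: FIRST = { ',', 'y' }
  Y → ε: FIRST = { ε }

All alternatives of each non-terminal have pairwise disjoint FIRST sets.

Answer: No FIRST/FIRST conflicts.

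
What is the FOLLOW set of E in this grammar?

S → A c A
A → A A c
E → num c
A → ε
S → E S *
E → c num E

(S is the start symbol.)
{ 'c', 'num' }

To compute FOLLOW(E), find every occurrence of E on a right-hand side N → α E β: add FIRST(β) \ {ε}, and if β is empty or nullable also add FOLLOW(N). Iterate to a fixed point.

In S → E S *: E is followed by S '*', add FIRST(S '*') \ {ε} = { 'c', 'num' }
In E → c num E: E is at the end; this adds FOLLOW(E) to itself — nothing new

Taking the union: FOLLOW(E) = { 'c', 'num' }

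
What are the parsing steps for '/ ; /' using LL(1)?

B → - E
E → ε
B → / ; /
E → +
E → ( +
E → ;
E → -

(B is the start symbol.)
Stack is shown with the top on the left.

Stack    Input    Action
------------------------
B $      / ; / $  output B → / ; /
/ ; / $  / ; / $  match '/'
; / $    ; / $    match ';'
/ $      / $      match '/'
$        $        accept

The string is accepted.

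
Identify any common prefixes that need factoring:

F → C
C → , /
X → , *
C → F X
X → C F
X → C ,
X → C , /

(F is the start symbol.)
Yes, X has productions with common prefix 'C'

Left-factoring is needed when two productions for the same non-terminal
share a common prefix on the right-hand side.

Productions for C:
  C → , /
  C → F X
Productions for X:
  X → , *
  X → C F
  X → C ,
  X → C , /

Found common prefix 'C' in productions for X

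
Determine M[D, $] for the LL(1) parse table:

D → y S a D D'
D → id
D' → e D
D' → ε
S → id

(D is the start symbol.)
To find M[D, $], we find productions for D where $ is in the predict set (PREDICT(N → α) = (FIRST(α) \ {ε}) ∪ (FOLLOW(N) if α ⇒* ε)).

D → y S a D D': PREDICT = { 'y' }
D → id: PREDICT = { 'id' }

M[D, $] is empty (no production applies)

Answer: Empty (error entry)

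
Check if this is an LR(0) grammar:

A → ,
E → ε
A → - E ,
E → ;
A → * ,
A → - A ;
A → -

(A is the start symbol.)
No. Shift-reduce conflict between [A → - .] and [A → . * ,]

Augment with A' → A and build the canonical LR(0) collection (I0 = CLOSURE({[A' → . A]}), then GOTO on every symbol after a dot until no new states appear). It has 11 states:
  I0: { [A → . * ,], [A → . ,], [A → . - A ;], [A → . - E ,], [A → . -], [A' → . A] }  — shift
  I1: { [A → * . ,] }  — shift
  I2: { [A → , .] }  — reduce
  I3: { [A → - . A ;], [A → - . E ,], [A → - .], [A → . * ,], [A → . ,], [A → . - A ;], [A → . - E ,], [A → . -], [E → . ;], [E → .] }  — shift, 2 reduces
  I4: { [A' → A .] }  — accept
  I5: { [E → ; .] }  — reduce
  I6: { [A → - A . ;] }  — shift
  I7: { [A → - E . ,] }  — shift
  I8: { [A → - E , .] }  — reduce
  I9: { [A → - A ; .] }  — reduce
  I10: { [A → * , .] }  — reduce

Conflict in state I3:
  Shift-reduce conflict between [A → - .] and [A → . * ,]
So the grammar is NOT LR(0).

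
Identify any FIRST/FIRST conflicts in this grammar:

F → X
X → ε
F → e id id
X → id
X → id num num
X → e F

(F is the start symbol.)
A FIRST/FIRST conflict occurs when two productions N → α and N → β for the same non-terminal have FIRST(α) ∩ FIRST(β) ≠ ∅ (with ε ∈ FIRST of a nullable right-hand side, so two nullable alternatives also conflict).

FIRST sets of the non-terminals at (or reachable through a nullable prefix from) the front of some alternative:
  FIRST(X) = { 'e', 'id', ε }

Productions for F:
  F → X: FIRST = { 'e', 'id', ε }
  F → e id id: FIRST = { 'e' }
Productions for X:
  X → ε: FIRST = { ε }
  X → id: FIRST = { 'id' }
  X → id num num: FIRST = { 'id' }
  X → e F: FIRST = { 'e' }

Conflict for F: F → X and F → e id id
  Overlap: { 'e' }
Conflict for X: X → id and X → id num num
  Overlap: { 'id' }

Answer: Yes. F → X / F → e id id on { 'e' }; X → id / X → id num num on { 'id' }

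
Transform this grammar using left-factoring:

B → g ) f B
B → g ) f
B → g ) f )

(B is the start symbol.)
Left-factoring transforms A → αβ₁ | αβ₂ into A → αA' and A' → β₁ | β₂
(α is the longest common prefix among the alternatives). Repeat until
no nonterminal has two alternatives with a common prefix.

Round 1: B has alternatives sharing prefix 'g ) f'. Introduce B': B → g ) f B'
  Add: B' → B
  Add: B' → ε
  Add: B' → )

No remaining common prefixes — done.

Resulting grammar:
B → g ) f B'
B' → B
B' → ε
B' → )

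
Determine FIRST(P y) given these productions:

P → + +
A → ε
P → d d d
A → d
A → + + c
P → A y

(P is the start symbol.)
FIRST sets of the non-terminals involved (from the grammar, by fixed-point iteration):
  FIRST(P) = { '+', 'd', 'y' }

To compute FIRST(P y), process the symbols left to right:
Symbol P is a non-terminal. Add FIRST(P) \ {ε} = { '+', 'd', 'y' }
P is not nullable (ε ∉ FIRST(P)), so stop here.
FIRST(P y) = { '+', 'd', 'y' }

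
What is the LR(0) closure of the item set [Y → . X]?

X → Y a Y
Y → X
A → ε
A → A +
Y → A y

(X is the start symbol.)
Start with: [Y → . X]
  [Y → . X] has the dot before X: add [X → . Y a Y]
  [X → . Y a Y] has the dot before Y: add [Y → . A y]
  [Y → . A y] has the dot before A: add [A → .], [A → . A +]
No further items can be added.

CLOSURE = { [A → . A +], [A → .], [X → . Y a Y], [Y → . A y], [Y → . X] }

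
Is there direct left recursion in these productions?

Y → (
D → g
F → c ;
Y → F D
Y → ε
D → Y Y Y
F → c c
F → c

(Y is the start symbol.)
Direct left recursion occurs when N → N α for some non-terminal N (the right-hand side begins with the left-hand side itself).

Y → (: starts with '('
D → g: starts with g
F → c ;: starts with c
Y → F D: starts with F
Y → ε: starts with ε
D → Y Y Y: starts with Y
F → c c: starts with c
F → c: starts with c

No direct left recursion found.

Answer: No direct left recursion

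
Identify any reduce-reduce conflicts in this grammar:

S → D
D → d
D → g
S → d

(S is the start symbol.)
A reduce-reduce conflict occurs when an LR(0) state has two complete items [A → α .] and [B → β .] — both call for a reduction, and with no lookahead the parser cannot choose between them.

Augment with S' → S and build the canonical LR(0) collection (I0 = CLOSURE({[S' → . S]}), then GOTO on every symbol after a dot until no new states appear). It has 5 states:
  I0: { [D → . d], [D → . g], [S → . D], [S → . d], [S' → . S] }  — shift
  I1: { [S → D .] }  — reduce
  I2: { [S' → S .] }  — accept
  I3: { [D → d .], [S → d .] }  — 2 reduces
  I4: { [D → g .] }  — reduce

I3 contains complete items [D → d .], [S → d .] — reduce-reduce conflict.

Answer: Yes — I3: [D → d .] vs [S → d .]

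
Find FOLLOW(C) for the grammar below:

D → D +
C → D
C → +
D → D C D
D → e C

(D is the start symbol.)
In D → D C D: C is followed by D, add FIRST(D) \ {ε} = { 'e' }
In D → e C: C is at the end, add FOLLOW(D)

The FOLLOW sets referred to above (computed the same way, to a fixed point):
  FOLLOW(D) = { $, '+', 'e' }

Taking the union: FOLLOW(C) = { $, '+', 'e' }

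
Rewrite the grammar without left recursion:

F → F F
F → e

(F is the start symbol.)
F → e F'
F' → F F'
F' → ε

F is directly left-recursive. The standard transformation for
  A → A α₁ | ... | A α_m | β₁ | ... | β_n
is
  A  → β₁ A' | ... | β_n A'
  A' → α₁ A' | ... | α_m A' | ε

F → e becomes F → e F'
F → F F becomes F' → F F'
Add F' → ε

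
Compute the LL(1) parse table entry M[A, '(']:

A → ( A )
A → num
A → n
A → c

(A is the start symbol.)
A → ( A )

To find M[A, '('], we find productions for A where '(' is in the predict set (PREDICT(N → α) = (FIRST(α) \ {ε}) ∪ (FOLLOW(N) if α ⇒* ε)).

A → ( A ): PREDICT = { '(' }
  '(' is in predict set, so this production goes in M[A, '(']
A → num: PREDICT = { 'num' }
A → n: PREDICT = { 'n' }
A → c: PREDICT = { 'c' }

M[A, '('] = A → ( A )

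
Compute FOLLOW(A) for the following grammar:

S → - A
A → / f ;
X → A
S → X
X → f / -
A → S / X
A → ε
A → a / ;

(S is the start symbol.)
In S → - A: A is at the end, add FOLLOW(S)
In X → A: A is at the end, add FOLLOW(X)

The FOLLOW sets referred to above (computed the same way, to a fixed point):
  FOLLOW(S) = { $, '/' }
  FOLLOW(X) = { $, '/' }

Taking the union: FOLLOW(A) = { $, '/' }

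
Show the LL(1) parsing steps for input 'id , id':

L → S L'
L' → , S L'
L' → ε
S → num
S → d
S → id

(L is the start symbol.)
Stack is shown with the top on the left.

Stack     Input      Action
---------------------------
L $       id , id $  output L → S L'
S L' $    id , id $  output S → id
id L' $   id , id $  match 'id'
L' $      , id $     output L' → , S L'
, S L' $  , id $     match ','
S L' $    id $       output S → id
id L' $   id $       match 'id'
L' $      $          output L' → ε
$         $          accept

The string is accepted.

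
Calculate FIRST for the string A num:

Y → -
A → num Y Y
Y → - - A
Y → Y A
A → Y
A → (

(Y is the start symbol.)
{ '(', '-', 'num' }

FIRST sets of the non-terminals involved (from the grammar, by fixed-point iteration):
  FIRST(A) = { '(', '-', 'num' }

To compute FIRST(A num), process the symbols left to right:
Symbol A is a non-terminal. Add FIRST(A) \ {ε} = { '(', '-', 'num' }
A is not nullable (ε ∉ FIRST(A)), so stop here.
FIRST(A num) = { '(', '-', 'num' }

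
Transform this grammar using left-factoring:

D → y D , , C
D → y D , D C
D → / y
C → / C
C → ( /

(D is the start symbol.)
D → y D , D'
D' → , C
D' → D C
D → / y
C → / C
C → ( /

Left-factoring transforms A → αβ₁ | αβ₂ into A → αA' and A' → β₁ | β₂
(α is the longest common prefix among the alternatives). Repeat until
no nonterminal has two alternatives with a common prefix.

Round 1: D has alternatives sharing prefix 'y D ,'. Introduce D': D → y D , D'
  Add: D' → , C
  Add: D' → D C

No remaining common prefixes — done.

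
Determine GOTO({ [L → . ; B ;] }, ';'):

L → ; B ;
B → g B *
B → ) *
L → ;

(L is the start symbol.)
{ [B → . ) *], [B → . g B *], [L → ; . B ;] }

GOTO(I, ';') = CLOSURE({ [A → αX.β] : [A → α.Xβ] ∈ I, X = ';' })

Items with dot before ';', with the dot advanced:
  [L → . ; B ;] → [L → ; . B ;]
Closure of the advanced items:
  [L → ; . B ;] has the dot before B: add [B → . g B *], [B → . ) *]

GOTO = { [B → . ) *], [B → . g B *], [L → ; . B ;] }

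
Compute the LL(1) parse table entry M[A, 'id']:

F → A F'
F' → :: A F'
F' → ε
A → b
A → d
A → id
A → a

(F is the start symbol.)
A → id

To find M[A, 'id'], we find productions for A where 'id' is in the predict set (PREDICT(N → α) = (FIRST(α) \ {ε}) ∪ (FOLLOW(N) if α ⇒* ε)).

A → b: PREDICT = { 'b' }
A → d: PREDICT = { 'd' }
A → id: PREDICT = { 'id' }
  'id' is in predict set, so this production goes in M[A, 'id']
A → a: PREDICT = { 'a' }

M[A, 'id'] = A → id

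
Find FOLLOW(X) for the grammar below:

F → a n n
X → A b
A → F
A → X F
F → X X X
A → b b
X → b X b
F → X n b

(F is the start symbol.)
In A → X F: X is followed by F, add FIRST(F) \ {ε} = { 'a', 'b' }
In F → X X X: X is followed by X X, add FIRST(X X) \ {ε} = { 'a', 'b' }
In F → X X X: X is followed by X, add FIRST(X) \ {ε} = { 'a', 'b' }
In F → X X X: X is at the end, add FOLLOW(F)
In X → b X b: X is followed by b, add FIRST(b) \ {ε} = { 'b' }
In F → X n b: X is followed by n b, add FIRST(n b) \ {ε} = { 'n' }

The FOLLOW sets referred to above (computed the same way, to a fixed point):
  FOLLOW(F) = { $, 'b' }

Taking the union: FOLLOW(X) = { $, 'a', 'b', 'n' }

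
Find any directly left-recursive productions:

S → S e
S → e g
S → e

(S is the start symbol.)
Yes, S is left-recursive

Direct left recursion occurs when N → N α for some non-terminal N (the right-hand side begins with the left-hand side itself).

S → S e: LEFT RECURSIVE (starts with S)
S → e g: starts with e
S → e: starts with e

The grammar has direct left recursion on: S.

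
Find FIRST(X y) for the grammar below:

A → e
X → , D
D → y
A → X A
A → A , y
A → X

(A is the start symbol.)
FIRST sets of the non-terminals involved (from the grammar, by fixed-point iteration):
  FIRST(X) = { ',' }

To compute FIRST(X y), process the symbols left to right:
Symbol X is a non-terminal. Add FIRST(X) \ {ε} = { ',' }
X is not nullable (ε ∉ FIRST(X)), so stop here.
FIRST(X y) = { ',' }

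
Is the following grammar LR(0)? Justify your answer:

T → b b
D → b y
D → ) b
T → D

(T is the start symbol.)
Yes, the grammar is LR(0)

Augment with T' → T and build the canonical LR(0) collection (I0 = CLOSURE({[T' → . T]}), then GOTO on every symbol after a dot until no new states appear). It has 8 states:
  I0: { [D → . ) b], [D → . b y], [T → . D], [T → . b b], [T' → . T] }  — shift
  I1: { [D → ) . b] }  — shift
  I2: { [T → D .] }  — reduce
  I3: { [T' → T .] }  — accept
  I4: { [D → b . y], [T → b . b] }  — shift
  I5: { [T → b b .] }  — reduce
  I6: { [D → b y .] }  — reduce
  I7: { [D → ) b .] }  — reduce

Every state is either a pure shift/goto state or contains exactly one complete item and nothing to shift — no conflicts. The grammar is LR(0).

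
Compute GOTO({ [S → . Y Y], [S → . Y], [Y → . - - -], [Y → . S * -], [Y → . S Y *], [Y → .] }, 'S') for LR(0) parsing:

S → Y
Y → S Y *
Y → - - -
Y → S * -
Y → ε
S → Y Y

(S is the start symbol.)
GOTO(I, 'S') = CLOSURE({ [A → αX.β] : [A → α.Xβ] ∈ I, X = 'S' })

Items with dot before 'S', with the dot advanced:
  [Y → . S * -] → [Y → S . * -]
  [Y → . S Y *] → [Y → S . Y *]
Closure of the advanced items:
  [Y → S . Y *] has the dot before Y: add [Y → . S Y *], [Y → . - - -], [Y → . S * -], [Y → .]
  [Y → . S Y *] has the dot before S: add [S → . Y], [S → . Y Y]

GOTO = { [S → . Y Y], [S → . Y], [Y → . - - -], [Y → . S * -], [Y → . S Y *], [Y → .], [Y → S . * -], [Y → S . Y *] }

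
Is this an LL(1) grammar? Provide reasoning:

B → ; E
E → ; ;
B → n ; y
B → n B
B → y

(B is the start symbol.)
No. Predict set conflict for B: { 'n' }

For B:
  PREDICT(B → ';' E) = { ';' }
  PREDICT(B → n ';' y) = { 'n' }
  PREDICT(B → n B) = { 'n' }
  PREDICT(B → y) = { 'y' }
E has a single production, so nothing to check there.

Conflict found: Predict set conflict for B: { 'n' }
The grammar is NOT LL(1).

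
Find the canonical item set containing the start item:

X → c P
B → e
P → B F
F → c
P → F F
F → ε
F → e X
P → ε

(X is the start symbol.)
{ [X → . c P], [X' → . X] }

First, augment the grammar with X' → X
I₀ = CLOSURE({ [X' → . X] }):
  [X' → . X] has the dot before X: add [X → . c P]
No further items can be added.

I₀ = { [X → . c P], [X' → . X] }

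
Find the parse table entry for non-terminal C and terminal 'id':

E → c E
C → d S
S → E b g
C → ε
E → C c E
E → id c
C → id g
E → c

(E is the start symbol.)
C → id g

To find M[C, 'id'], we find productions for C where 'id' is in the predict set (PREDICT(N → α) = (FIRST(α) \ {ε}) ∪ (FOLLOW(N) if α ⇒* ε)).

Relevant sets:
  FOLLOW(C) = { 'c' }

C → d S: PREDICT = { 'd' }
C → ε: PREDICT = { 'c' }
C → id g: PREDICT = { 'id' }
  'id' is in predict set, so this production goes in M[C, 'id']

M[C, 'id'] = C → id g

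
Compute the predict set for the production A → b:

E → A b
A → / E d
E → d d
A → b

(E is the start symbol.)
{ 'b' }

PREDICT(A → b) = (FIRST(RHS) \ {ε}) ∪ (FOLLOW(A) if ε ∈ FIRST(RHS), i.e. RHS ⇒* ε)
FIRST(b) = { 'b' }
ε ∉ FIRST(b), so FOLLOW(A) is not added.
PREDICT(A → b) = { 'b' }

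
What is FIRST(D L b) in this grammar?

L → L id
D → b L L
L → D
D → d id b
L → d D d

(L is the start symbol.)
{ 'b', 'd' }

FIRST sets of the non-terminals involved (from the grammar, by fixed-point iteration):
  FIRST(D) = { 'b', 'd' }

To compute FIRST(D L b), process the symbols left to right:
Symbol D is a non-terminal. Add FIRST(D) \ {ε} = { 'b', 'd' }
D is not nullable (ε ∉ FIRST(D)), so stop here.
FIRST(D L b) = { 'b', 'd' }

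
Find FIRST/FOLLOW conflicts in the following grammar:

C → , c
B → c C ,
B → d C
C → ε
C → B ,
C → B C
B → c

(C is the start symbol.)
A FIRST/FOLLOW conflict occurs when a non-terminal N has a nullable alternative N → β (β ⇒* ε) and another alternative N → α with FIRST(α) ∩ FOLLOW(N) ≠ ∅: on such a lookahead the parser cannot decide between expanding α and letting N vanish via β.

Nullable non-terminals: C.
FIRST sets used below: FIRST(B) = { 'c', 'd' }

C: nullable alternative(s) C → ε; FOLLOW(C) = { $, ',', 'c', 'd' }
  C → , c: FIRST \ {ε} = { ',' } — overlaps FOLLOW(C) on { ',' }: CONFLICT
  C → ε: FIRST \ {ε} = { } — this is the only nullable alternative, skip
  C → B ,: FIRST \ {ε} = { 'c', 'd' } — overlaps FOLLOW(C) on { 'c', 'd' }: CONFLICT
  C → B C: FIRST \ {ε} = { 'c', 'd' } — overlaps FOLLOW(C) on { 'c', 'd' }: CONFLICT

B has no nullable alternative, so no FIRST/FOLLOW check is needed there.

So the grammar has 3 FIRST/FOLLOW conflicts (marked CONFLICT above).

Answer: Yes. C → ',' c with FOLLOW(C) on { ',' }; C → B ',' with FOLLOW(C) on { 'c', 'd' }; C → B C with FOLLOW(C) on { 'c', 'd' }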